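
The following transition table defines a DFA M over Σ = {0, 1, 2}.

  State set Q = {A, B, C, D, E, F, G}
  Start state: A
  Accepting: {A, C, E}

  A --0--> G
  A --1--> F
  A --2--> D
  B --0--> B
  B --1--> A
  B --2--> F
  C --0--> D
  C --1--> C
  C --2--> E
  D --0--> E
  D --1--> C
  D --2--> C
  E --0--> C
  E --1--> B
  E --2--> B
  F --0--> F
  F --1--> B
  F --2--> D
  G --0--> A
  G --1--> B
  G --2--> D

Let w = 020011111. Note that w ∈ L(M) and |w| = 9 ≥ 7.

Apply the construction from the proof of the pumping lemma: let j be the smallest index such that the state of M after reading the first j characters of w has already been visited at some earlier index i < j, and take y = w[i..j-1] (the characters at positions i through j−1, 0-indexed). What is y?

1

Run of M on w = 0 2 0 0 1 1 1 1 1:
  step 0: A  (start)
  step 1: G  (read 0: A→G)
  step 2: D  (read 2: G→D)
  step 3: E  (read 0: D→E)
  step 4: C  (read 0: E→C)
  step 5: C  (read 1: C→C)   ← first repeat (C seen earlier)
  step 6: C  (read 1: C→C)
  step 7: C  (read 1: C→C)
  step 8: C  (read 1: C→C)
  step 9: C  (read 1: C→C)

So i = 4, j = 5, giving x = w[0:4] = 0200, y = w[4:5] = 1, z = w[5:9] = 1111.
Check: |xy| = 5 ≤ 7 and |y| = 1 ≥ 1. Reading y takes M from C back to C, so every xyⁱz is accepted.
Pumping length from the standard proof: p = 7 (the number of states). The repeated state found above gives |xy| = j ≤ 7 and |y| = j − i ≥ 1.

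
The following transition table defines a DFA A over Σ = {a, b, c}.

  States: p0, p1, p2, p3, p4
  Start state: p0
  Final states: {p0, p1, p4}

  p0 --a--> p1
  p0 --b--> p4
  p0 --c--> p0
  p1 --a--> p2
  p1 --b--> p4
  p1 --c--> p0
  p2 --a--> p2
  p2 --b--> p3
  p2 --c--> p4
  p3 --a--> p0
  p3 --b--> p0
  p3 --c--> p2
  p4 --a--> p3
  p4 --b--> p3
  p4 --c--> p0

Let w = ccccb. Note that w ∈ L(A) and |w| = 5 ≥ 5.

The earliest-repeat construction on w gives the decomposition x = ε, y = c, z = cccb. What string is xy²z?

xy^2z = ε·c·c·cccb = cccccb.
Reading y = c takes A from p0 back to p0, so after x·y·y the machine is still in p0, and z then leads to the accepting state p4. Hence cccccb ∈ L(A).

cccccb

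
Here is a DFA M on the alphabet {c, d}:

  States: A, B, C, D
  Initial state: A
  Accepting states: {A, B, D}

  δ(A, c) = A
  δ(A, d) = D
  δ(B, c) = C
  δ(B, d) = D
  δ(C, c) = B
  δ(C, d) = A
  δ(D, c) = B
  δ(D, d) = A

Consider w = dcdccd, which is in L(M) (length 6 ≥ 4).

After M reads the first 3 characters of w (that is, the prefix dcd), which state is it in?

D

Run of M on the first 3 characters of w = d c d:
  step 0: A  (start)
  step 1: D  (read d: A→D)
  step 2: B  (read c: D→B)
  step 3: D  (read d: B→D)

After reading 3 characters, M is in state D.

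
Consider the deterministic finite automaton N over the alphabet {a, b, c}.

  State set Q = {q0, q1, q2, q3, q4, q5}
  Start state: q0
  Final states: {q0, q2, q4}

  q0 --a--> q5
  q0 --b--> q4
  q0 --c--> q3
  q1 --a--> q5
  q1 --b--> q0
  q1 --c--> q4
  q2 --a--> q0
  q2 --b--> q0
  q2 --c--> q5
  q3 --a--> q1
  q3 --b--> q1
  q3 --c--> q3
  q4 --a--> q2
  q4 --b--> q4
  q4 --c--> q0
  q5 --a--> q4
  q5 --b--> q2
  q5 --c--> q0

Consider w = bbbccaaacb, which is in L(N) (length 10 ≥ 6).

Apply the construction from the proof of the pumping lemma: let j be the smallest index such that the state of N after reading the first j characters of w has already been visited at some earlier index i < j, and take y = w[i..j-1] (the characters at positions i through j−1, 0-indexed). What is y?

Run of N on w = b b b c c a a a c b:
  step 0: q0  (start)
  step 1: q4  (read b: q0→q4)
  step 2: q4  (read b: q4→q4)   ← first repeat (q4 seen earlier)
  step 3: q4  (read b: q4→q4)
  step 4: q0  (read c: q4→q0)
  step 5: q3  (read c: q0→q3)
  step 6: q1  (read a: q3→q1)
  step 7: q5  (read a: q1→q5)
  step 8: q4  (read a: q5→q4)
  step 9: q0  (read c: q4→q0)
  step 10: q4  (read b: q0→q4)

So i = 1, j = 2, giving x = w[0:1] = b, y = w[1:2] = b, z = w[2:10] = bccaaacb.
Check: |xy| = 2 ≤ 6 and |y| = 1 ≥ 1. Reading y takes N from q4 back to q4, so every xyⁱz is accepted.
Pumping length from the standard proof: p = 6 (the number of states). The repeated state found above gives |xy| = j ≤ 6 and |y| = j − i ≥ 1.

b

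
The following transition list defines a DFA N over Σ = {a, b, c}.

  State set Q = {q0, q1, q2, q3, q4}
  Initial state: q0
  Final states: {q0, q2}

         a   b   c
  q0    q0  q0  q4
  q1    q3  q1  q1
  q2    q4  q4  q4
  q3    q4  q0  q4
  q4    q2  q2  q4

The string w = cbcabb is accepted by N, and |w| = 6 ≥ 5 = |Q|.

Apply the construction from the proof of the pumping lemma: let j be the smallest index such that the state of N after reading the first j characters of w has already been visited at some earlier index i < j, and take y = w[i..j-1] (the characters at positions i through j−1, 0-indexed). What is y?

Run of N on w = c b c a b b:
  step 0: q0  (start)
  step 1: q4  (read c: q0→q4)
  step 2: q2  (read b: q4→q2)
  step 3: q4  (read c: q2→q4)   ← first repeat (q4 seen earlier)
  step 4: q2  (read a: q4→q2)
  step 5: q4  (read b: q2→q4)
  step 6: q2  (read b: q4→q2)

So i = 1, j = 3, giving x = w[0:1] = c, y = w[1:3] = bc, z = w[3:6] = abb.
Check: |xy| = 3 ≤ 5 and |y| = 2 ≥ 1. Reading y takes N from q4 back to q4, so every xyⁱz is accepted.

bc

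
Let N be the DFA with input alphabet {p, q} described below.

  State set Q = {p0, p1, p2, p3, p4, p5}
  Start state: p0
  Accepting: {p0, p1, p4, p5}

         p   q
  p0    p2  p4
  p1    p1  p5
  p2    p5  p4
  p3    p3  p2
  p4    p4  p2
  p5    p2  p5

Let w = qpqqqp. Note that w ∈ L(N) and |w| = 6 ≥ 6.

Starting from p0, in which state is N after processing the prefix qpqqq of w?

State sequence: p0 -q-> p4 -p-> p4 -q-> p2 -q-> p4 -q-> p2

After reading 5 characters, N is in state p2.
(This kind of state-tracing is the core of the pumping-lemma construction: with 6 states, pigeonhole forces a repeat within the first 6 steps.)

p2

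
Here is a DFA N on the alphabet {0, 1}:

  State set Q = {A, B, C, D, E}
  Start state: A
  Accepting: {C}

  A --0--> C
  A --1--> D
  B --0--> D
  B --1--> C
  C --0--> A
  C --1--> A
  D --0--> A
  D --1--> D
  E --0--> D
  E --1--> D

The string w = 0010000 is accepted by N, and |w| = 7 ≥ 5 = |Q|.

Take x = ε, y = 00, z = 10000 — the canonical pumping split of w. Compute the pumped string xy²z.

xy^2z = ε·00·00·10000 = 000010000.
Reading y = 00 takes N from A back to A, so after x·y·y the machine is still in A, and z then leads to the accepting state C. Hence 000010000 ∈ L(N).

000010000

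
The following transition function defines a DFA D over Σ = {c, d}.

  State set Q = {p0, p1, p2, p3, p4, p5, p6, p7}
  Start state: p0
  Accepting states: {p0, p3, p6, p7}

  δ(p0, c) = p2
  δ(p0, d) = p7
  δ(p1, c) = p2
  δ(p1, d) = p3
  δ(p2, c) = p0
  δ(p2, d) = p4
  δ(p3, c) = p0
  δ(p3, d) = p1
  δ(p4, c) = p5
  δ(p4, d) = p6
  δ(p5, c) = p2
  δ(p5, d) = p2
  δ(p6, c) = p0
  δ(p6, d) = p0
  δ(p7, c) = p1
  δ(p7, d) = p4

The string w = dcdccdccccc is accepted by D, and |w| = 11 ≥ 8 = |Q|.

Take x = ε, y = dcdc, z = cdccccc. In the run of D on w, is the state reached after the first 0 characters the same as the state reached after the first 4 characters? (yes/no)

yes

Run of D on the first 4 characters of w = d c d c:
  step 0: p0  (start)
  step 1: p7  (read d: p0→p7)
  step 2: p1  (read c: p7→p1)
  step 3: p3  (read d: p1→p3)
  step 4: p0  (read c: p3→p0)

After x (step 0): p0. After xy (step 4): p0.
They match, so y = dcdc drives D around a cycle from p0 back to itself; pumping y any number of times keeps D in p0 before reading z, and xyⁱz ∈ L(D) for every i ≥ 0.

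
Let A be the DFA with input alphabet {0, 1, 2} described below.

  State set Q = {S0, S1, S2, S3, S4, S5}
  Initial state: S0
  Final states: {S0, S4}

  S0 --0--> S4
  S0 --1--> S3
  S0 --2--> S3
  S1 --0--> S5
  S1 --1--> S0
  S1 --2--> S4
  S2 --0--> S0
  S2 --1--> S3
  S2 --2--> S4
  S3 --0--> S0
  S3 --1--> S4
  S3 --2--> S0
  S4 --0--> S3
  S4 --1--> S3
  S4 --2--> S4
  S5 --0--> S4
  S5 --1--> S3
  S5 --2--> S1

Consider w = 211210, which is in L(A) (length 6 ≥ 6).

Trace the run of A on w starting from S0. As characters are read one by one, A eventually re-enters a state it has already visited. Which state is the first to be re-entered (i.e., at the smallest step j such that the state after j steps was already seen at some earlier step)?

State sequence: S0 -2-> S3 -1-> S4 -1-> S3 -2-> S0 -1-> S3 -0-> S0
First repeat at step 3: S3 was already visited.

The earliest repeat is at step j = 3: A is in S3, which it already visited at step i = 1.

S3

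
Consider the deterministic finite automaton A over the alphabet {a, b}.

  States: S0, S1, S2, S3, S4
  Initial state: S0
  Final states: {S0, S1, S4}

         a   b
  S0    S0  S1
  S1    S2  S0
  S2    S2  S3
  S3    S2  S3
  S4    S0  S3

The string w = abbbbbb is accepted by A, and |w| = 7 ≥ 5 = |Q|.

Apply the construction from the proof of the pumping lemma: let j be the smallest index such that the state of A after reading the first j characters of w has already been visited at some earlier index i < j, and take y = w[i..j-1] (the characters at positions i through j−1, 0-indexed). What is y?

Run of A on w = a b b b b b b:
  step 0: S0  (start)
  step 1: S0  (read a: S0→S0)   ← first repeat (S0 seen earlier)
  step 2: S1  (read b: S0→S1)
  step 3: S0  (read b: S1→S0)
  step 4: S1  (read b: S0→S1)
  step 5: S0  (read b: S1→S0)
  step 6: S1  (read b: S0→S1)
  step 7: S0  (read b: S1→S0)

So i = 0, j = 1, giving x = w[0:0] = ε, y = w[0:1] = a, z = w[1:7] = bbbbbb.
Check: |xy| = 1 ≤ 5 and |y| = 1 ≥ 1. Reading y takes A from S0 back to S0, so every xyⁱz is accepted.
With |Q| = 5, pigeonhole forces a state repeat no later than step 5; the substring read between the first and second visits to that state can be pumped.

a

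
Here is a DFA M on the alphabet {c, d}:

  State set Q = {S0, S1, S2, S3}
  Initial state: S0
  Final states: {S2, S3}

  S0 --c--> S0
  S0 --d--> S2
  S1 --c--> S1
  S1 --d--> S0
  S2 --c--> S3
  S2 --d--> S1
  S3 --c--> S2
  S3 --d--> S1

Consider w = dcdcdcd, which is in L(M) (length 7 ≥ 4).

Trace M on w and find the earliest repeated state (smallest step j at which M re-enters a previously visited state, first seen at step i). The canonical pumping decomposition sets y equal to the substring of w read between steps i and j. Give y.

Run of M on w = d c d c d c d:
  step 0: S0  (start)
  step 1: S2  (read d: S0→S2)
  step 2: S3  (read c: S2→S3)
  step 3: S1  (read d: S3→S1)
  step 4: S1  (read c: S1→S1)   ← first repeat (S1 seen earlier)
  step 5: S0  (read d: S1→S0)
  step 6: S0  (read c: S0→S0)
  step 7: S2  (read d: S0→S2)

So i = 3, j = 4, giving x = w[0:3] = dcd, y = w[3:4] = c, z = w[4:7] = dcd.
Check: |xy| = 4 ≤ 4 and |y| = 1 ≥ 1. Reading y takes M from S1 back to S1, so every xyⁱz is accepted.

c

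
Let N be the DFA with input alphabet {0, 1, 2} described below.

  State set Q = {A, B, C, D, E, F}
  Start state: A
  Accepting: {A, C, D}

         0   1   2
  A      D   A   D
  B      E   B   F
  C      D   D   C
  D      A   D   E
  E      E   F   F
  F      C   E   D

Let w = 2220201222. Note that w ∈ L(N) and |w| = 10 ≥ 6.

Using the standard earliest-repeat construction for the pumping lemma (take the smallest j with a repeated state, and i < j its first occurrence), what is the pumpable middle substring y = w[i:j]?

2

State sequence: A -2-> D -2-> E -2-> F -0-> C -2-> C -0-> D -1-> D -2-> E -2-> F -2-> D
First repeat at step 5: C was already visited.

So i = 4, j = 5, giving x = w[0:4] = 2220, y = w[4:5] = 2, z = w[5:10] = 01222.
Check: |xy| = 5 ≤ 6 and |y| = 1 ≥ 1. Reading y takes N from C back to C, so every xyⁱz is accepted.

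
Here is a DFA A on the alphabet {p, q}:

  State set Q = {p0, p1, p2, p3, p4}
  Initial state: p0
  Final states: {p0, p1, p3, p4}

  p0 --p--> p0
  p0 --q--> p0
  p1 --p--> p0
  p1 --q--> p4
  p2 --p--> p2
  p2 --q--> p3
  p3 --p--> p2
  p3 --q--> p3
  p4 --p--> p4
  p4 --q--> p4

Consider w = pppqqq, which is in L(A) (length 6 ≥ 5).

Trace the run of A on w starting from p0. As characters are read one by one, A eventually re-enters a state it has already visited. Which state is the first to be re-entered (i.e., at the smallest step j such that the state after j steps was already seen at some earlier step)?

State sequence: p0 -p-> p0 -p-> p0 -p-> p0 -q-> p0 -q-> p0 -q-> p0
First repeat at step 1: p0 was already visited.

The earliest repeat is at step j = 1: A is in p0, which it already visited at step i = 0.
Since A has 5 states, any run of length ≥ 5 visits 5+1 states, so by pigeonhole some state repeats within the first 5 steps — that repeat gives the pumpable loop.

p0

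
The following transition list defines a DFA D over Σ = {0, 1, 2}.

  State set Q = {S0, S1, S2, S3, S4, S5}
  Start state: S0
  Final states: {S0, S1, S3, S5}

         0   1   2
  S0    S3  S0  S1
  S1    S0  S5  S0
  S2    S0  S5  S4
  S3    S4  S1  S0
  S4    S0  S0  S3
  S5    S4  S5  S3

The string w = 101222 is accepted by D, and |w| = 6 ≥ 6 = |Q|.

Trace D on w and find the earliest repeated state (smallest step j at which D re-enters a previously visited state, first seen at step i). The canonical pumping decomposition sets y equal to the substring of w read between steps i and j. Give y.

1

State sequence: S0 -1-> S0 -0-> S3 -1-> S1 -2-> S0 -2-> S1 -2-> S0
First repeat at step 1: S0 was already visited.

So i = 0, j = 1, giving x = w[0:0] = ε, y = w[0:1] = 1, z = w[1:6] = 01222.
Check: |xy| = 1 ≤ 6 and |y| = 1 ≥ 1. Reading y takes D from S0 back to S0, so every xyⁱz is accepted.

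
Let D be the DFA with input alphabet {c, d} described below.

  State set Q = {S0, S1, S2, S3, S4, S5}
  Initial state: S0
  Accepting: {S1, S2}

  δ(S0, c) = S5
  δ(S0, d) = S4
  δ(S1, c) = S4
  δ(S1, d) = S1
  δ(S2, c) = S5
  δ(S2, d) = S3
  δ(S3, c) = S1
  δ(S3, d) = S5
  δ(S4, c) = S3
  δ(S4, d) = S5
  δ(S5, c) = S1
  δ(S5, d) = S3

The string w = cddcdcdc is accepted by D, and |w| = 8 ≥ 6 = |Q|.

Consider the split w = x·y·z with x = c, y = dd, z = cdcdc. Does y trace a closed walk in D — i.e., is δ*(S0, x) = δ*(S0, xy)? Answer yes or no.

State sequence: S0 -c-> S5 -d-> S3 -d-> S5

After x (step 1): S5. After xy (step 3): S5.
They match, so y = dd drives D around a cycle from S5 back to itself; pumping y any number of times keeps D in S5 before reading z, and xyⁱz ∈ L(D) for every i ≥ 0.

yes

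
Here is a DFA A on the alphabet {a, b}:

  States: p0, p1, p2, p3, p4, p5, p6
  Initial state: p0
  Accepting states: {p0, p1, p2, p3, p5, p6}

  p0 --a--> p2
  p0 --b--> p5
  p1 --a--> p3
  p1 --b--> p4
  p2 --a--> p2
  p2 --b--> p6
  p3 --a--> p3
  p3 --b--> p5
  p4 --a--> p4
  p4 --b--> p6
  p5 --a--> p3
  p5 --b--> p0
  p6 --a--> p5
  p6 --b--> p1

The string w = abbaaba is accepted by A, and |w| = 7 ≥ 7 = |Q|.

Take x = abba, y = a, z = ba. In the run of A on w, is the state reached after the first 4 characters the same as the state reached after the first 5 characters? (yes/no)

State sequence: p0 -a-> p2 -b-> p6 -b-> p1 -a-> p3 -a-> p3

After x (step 4): p3. After xy (step 5): p3.
They match, so y = a drives A around a cycle from p3 back to itself; pumping y any number of times keeps A in p3 before reading z, and xyⁱz ∈ L(A) for every i ≥ 0.

yes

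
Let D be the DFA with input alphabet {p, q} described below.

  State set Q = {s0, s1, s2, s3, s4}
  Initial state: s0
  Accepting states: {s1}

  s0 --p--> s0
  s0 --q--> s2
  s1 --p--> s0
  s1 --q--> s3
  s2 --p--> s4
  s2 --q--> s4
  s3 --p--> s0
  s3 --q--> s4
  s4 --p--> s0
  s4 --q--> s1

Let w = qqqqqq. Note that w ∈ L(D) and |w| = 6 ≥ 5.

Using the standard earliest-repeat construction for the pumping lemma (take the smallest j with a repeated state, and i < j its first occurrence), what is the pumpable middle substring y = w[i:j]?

State sequence: s0 -q-> s2 -q-> s4 -q-> s1 -q-> s3 -q-> s4 -q-> s1
First repeat at step 5: s4 was already visited.

So i = 2, j = 5, giving x = w[0:2] = qq, y = w[2:5] = qqq, z = w[5:6] = q.
Check: |xy| = 5 ≤ 5 and |y| = 3 ≥ 1. Reading y takes D from s4 back to s4, so every xyⁱz is accepted.
Since D has 5 states, any run of length ≥ 5 visits 5+1 states, so by pigeonhole some state repeats within the first 5 steps — that repeat gives the pumpable loop.

qqq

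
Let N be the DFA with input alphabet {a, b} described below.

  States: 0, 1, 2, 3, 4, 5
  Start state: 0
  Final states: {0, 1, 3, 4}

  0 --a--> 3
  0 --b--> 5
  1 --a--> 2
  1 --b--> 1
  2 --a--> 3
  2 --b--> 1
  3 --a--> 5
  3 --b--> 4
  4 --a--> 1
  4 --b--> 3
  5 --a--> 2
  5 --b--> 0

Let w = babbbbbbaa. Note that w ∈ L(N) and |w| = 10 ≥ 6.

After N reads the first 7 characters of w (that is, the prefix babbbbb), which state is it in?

Run of N on the first 7 characters of w = b a b b b b b:
  step 0: 0  (start)
  step 1: 5  (read b: 0→5)
  step 2: 2  (read a: 5→2)
  step 3: 1  (read b: 2→1)
  step 4: 1  (read b: 1→1)
  step 5: 1  (read b: 1→1)
  step 6: 1  (read b: 1→1)
  step 7: 1  (read b: 1→1)

After reading 7 characters, N is in state 1.

1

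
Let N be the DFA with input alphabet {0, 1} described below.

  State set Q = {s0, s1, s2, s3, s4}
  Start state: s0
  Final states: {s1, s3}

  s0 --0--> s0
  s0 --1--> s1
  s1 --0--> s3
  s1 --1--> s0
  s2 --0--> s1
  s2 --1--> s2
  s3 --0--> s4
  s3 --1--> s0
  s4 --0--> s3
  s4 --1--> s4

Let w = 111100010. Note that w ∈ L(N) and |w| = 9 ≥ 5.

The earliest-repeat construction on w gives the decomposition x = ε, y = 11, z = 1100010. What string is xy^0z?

1100010

xy⁰z = xz = ε·1100010 = 1100010.
Reading y = 11 takes N from s0 back to s0, so after x the machine is still in s0, and z then leads to the accepting state s3. Hence 1100010 ∈ L(N).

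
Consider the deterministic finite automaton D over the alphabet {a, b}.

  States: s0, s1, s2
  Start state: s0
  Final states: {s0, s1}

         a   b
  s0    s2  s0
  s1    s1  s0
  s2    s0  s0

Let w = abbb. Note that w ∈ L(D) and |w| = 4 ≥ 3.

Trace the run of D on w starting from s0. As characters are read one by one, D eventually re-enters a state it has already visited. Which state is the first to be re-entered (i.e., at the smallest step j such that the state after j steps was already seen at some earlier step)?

s0

State sequence: s0 -a-> s2 -b-> s0 -b-> s0 -b-> s0
First repeat at step 2: s0 was already visited.

The earliest repeat is at step j = 2: D is in s0, which it already visited at step i = 0.
With |Q| = 3, pigeonhole forces a state repeat no later than step 3; the substring read between the first and second visits to that state can be pumped.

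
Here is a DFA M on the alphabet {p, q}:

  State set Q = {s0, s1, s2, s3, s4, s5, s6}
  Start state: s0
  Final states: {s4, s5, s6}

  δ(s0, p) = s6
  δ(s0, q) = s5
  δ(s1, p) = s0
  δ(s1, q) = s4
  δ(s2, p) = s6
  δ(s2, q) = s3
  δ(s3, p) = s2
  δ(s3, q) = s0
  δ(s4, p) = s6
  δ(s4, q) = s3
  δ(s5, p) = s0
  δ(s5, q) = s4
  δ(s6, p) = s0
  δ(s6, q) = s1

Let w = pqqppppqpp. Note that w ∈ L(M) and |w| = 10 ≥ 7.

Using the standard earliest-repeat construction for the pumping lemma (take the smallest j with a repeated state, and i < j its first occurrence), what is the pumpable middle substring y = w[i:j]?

State sequence: s0 -p-> s6 -q-> s1 -q-> s4 -p-> s6 -p-> s0 -p-> s6 -p-> s0 -q-> s5 -p-> s0 -p-> s6
First repeat at step 4: s6 was already visited.

So i = 1, j = 4, giving x = w[0:1] = p, y = w[1:4] = qqp, z = w[4:10] = pppqpp.
Check: |xy| = 4 ≤ 7 and |y| = 3 ≥ 1. Reading y takes M from s6 back to s6, so every xyⁱz is accepted.

qqp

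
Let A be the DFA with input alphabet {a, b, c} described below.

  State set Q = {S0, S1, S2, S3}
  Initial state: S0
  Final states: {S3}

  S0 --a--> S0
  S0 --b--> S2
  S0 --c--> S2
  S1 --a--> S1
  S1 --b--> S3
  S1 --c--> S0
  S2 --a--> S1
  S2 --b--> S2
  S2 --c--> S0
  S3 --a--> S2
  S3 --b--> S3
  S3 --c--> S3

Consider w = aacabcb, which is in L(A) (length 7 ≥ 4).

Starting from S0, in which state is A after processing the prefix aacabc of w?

Run of A on the first 6 characters of w = a a c a b c:
  step 0: S0  (start)
  step 1: S0  (read a: S0→S0)
  step 2: S0  (read a: S0→S0)
  step 3: S2  (read c: S0→S2)
  step 4: S1  (read a: S2→S1)
  step 5: S3  (read b: S1→S3)
  step 6: S3  (read c: S3→S3)

After reading 6 characters, A is in state S3.

S3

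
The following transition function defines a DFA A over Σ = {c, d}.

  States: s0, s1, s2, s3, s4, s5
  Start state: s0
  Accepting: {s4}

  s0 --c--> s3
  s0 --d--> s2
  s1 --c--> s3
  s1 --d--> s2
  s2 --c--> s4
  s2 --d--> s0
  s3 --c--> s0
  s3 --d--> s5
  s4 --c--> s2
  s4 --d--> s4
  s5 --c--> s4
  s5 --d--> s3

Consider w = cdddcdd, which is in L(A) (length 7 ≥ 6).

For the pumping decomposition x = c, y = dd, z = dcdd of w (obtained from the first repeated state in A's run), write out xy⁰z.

cdcdd

xy⁰z = xz = c·dcdd = cdcdd.
Reading y = dd takes A from s3 back to s3, so after x the machine is still in s3, and z then leads to the accepting state s4. Hence cdcdd ∈ L(A).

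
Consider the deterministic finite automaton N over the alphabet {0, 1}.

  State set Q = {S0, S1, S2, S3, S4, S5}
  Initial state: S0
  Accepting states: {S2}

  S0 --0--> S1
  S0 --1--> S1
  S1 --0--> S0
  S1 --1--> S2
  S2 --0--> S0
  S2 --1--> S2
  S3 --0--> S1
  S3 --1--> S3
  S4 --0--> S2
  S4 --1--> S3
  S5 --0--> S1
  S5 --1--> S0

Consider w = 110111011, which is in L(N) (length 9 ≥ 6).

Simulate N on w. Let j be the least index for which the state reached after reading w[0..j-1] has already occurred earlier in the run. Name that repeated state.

Run of N on w = 1 1 0 1 1 1 0 1 1:
  step 0: S0  (start)
  step 1: S1  (read 1: S0→S1)
  step 2: S2  (read 1: S1→S2)
  step 3: S0  (read 0: S2→S0)   ← first repeat (S0 seen earlier)
  step 4: S1  (read 1: S0→S1)
  step 5: S2  (read 1: S1→S2)
  step 6: S2  (read 1: S2→S2)
  step 7: S0  (read 0: S2→S0)
  step 8: S1  (read 1: S0→S1)
  step 9: S2  (read 1: S1→S2)

The earliest repeat is at step j = 3: N is in S0, which it already visited at step i = 0.

S0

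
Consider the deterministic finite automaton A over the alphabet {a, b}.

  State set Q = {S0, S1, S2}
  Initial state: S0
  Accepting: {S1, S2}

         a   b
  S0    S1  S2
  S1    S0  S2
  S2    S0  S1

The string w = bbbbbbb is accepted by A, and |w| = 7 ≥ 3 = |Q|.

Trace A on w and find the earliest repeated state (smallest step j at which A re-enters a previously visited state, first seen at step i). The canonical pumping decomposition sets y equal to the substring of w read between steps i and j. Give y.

State sequence: S0 -b-> S2 -b-> S1 -b-> S2 -b-> S1 -b-> S2 -b-> S1 -b-> S2
First repeat at step 3: S2 was already visited.

So i = 1, j = 3, giving x = w[0:1] = b, y = w[1:3] = bb, z = w[3:7] = bbbb.
Check: |xy| = 3 ≤ 3 and |y| = 2 ≥ 1. Reading y takes A from S2 back to S2, so every xyⁱz is accepted.
Since A has 3 states, any run of length ≥ 3 visits 3+1 states, so by pigeonhole some state repeats within the first 3 steps — that repeat gives the pumpable loop.

bb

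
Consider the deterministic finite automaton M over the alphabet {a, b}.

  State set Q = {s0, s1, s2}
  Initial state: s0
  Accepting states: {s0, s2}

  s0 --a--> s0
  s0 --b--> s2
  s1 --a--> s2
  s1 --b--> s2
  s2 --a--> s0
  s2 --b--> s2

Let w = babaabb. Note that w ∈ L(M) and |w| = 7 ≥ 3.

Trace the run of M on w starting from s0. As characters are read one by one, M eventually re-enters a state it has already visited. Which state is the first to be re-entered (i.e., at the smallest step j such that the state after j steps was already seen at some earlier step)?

Run of M on w = b a b a a b b:
  step 0: s0  (start)
  step 1: s2  (read b: s0→s2)
  step 2: s0  (read a: s2→s0)   ← first repeat (s0 seen earlier)
  step 3: s2  (read b: s0→s2)
  step 4: s0  (read a: s2→s0)
  step 5: s0  (read a: s0→s0)
  step 6: s2  (read b: s0→s2)
  step 7: s2  (read b: s2→s2)

The earliest repeat is at step j = 2: M is in s0, which it already visited at step i = 0.

s0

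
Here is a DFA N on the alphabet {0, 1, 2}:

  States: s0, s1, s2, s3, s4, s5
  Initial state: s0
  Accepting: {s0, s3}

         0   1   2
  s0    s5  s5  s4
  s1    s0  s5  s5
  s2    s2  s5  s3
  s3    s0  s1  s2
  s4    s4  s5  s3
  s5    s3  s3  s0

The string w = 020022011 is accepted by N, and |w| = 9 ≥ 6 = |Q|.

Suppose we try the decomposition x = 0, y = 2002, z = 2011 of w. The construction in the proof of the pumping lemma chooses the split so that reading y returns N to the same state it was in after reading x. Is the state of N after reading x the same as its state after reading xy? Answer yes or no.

Run of N on the first 5 characters of w = 0 2 0 0 2:
  step 0: s0  (start)
  step 1: s5  (read 0: s0→s5)
  step 2: s0  (read 2: s5→s0)
  step 3: s5  (read 0: s0→s5)
  step 4: s3  (read 0: s5→s3)
  step 5: s2  (read 2: s3→s2)

After x (step 1): s5. After xy (step 5): s2.
They differ (s5 ≠ s2), so y is not a cycle from the state after x; this split is not the one the pumping-lemma construction produces, and pumping y need not keep the string in L(N).

no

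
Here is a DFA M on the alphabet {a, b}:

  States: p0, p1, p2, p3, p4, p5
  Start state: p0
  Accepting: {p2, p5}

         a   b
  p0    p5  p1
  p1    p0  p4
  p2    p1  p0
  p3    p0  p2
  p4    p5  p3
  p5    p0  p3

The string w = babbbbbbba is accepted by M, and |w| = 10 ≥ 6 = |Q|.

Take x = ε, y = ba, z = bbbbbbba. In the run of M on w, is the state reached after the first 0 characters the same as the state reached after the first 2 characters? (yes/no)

yes

State sequence: p0 -b-> p1 -a-> p0

After x (step 0): p0. After xy (step 2): p0.
They match, so y = ba drives M around a cycle from p0 back to itself; pumping y any number of times keeps M in p0 before reading z, and xyⁱz ∈ L(M) for every i ≥ 0.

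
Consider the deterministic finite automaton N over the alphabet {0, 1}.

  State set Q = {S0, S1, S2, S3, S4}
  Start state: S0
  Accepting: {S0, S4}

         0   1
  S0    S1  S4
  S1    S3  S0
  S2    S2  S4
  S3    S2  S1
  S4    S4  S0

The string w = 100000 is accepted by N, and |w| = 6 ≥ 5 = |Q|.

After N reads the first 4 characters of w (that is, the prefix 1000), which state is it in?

S4

State sequence: S0 -1-> S4 -0-> S4 -0-> S4 -0-> S4

After reading 4 characters, N is in state S4.
(This kind of state-tracing is the core of the pumping-lemma construction: with 5 states, pigeonhole forces a repeat within the first 5 steps.)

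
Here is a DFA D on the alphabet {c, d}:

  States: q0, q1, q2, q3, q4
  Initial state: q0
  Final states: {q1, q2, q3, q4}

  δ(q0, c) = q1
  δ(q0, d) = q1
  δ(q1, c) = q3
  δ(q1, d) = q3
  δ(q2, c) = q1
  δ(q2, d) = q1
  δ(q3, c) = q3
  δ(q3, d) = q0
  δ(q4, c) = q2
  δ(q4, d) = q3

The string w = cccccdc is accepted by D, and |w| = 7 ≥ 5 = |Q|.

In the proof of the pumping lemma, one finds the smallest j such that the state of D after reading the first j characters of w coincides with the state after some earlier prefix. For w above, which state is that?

q3

Run of D on w = c c c c c d c:
  step 0: q0  (start)
  step 1: q1  (read c: q0→q1)
  step 2: q3  (read c: q1→q3)
  step 3: q3  (read c: q3→q3)   ← first repeat (q3 seen earlier)
  step 4: q3  (read c: q3→q3)
  step 5: q3  (read c: q3→q3)
  step 6: q0  (read d: q3→q0)
  step 7: q1  (read c: q0→q1)

The earliest repeat is at step j = 3: D is in q3, which it already visited at step i = 2.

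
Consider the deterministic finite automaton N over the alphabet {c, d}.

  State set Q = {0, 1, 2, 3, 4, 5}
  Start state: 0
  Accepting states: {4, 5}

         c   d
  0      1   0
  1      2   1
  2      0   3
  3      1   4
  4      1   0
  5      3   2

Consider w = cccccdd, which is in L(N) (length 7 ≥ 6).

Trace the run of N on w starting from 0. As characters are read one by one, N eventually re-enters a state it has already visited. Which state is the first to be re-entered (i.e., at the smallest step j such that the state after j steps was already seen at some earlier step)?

0

Run of N on w = c c c c c d d:
  step 0: 0  (start)
  step 1: 1  (read c: 0→1)
  step 2: 2  (read c: 1→2)
  step 3: 0  (read c: 2→0)   ← first repeat (0 seen earlier)
  step 4: 1  (read c: 0→1)
  step 5: 2  (read c: 1→2)
  step 6: 3  (read d: 2→3)
  step 7: 4  (read d: 3→4)

The earliest repeat is at step j = 3: N is in 0, which it already visited at step i = 0.
Since N has 6 states, any run of length ≥ 6 visits 6+1 states, so by pigeonhole some state repeats within the first 6 steps — that repeat gives the pumpable loop.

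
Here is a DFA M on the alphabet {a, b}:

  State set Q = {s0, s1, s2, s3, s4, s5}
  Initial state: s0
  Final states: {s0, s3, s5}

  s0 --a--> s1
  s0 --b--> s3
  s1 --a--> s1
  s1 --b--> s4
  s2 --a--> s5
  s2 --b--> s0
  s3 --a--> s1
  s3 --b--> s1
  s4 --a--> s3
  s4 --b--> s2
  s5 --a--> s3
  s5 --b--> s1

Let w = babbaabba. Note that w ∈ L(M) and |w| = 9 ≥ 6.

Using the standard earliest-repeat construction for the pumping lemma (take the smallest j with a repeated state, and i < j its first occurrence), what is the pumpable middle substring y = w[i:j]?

State sequence: s0 -b-> s3 -a-> s1 -b-> s4 -b-> s2 -a-> s5 -a-> s3 -b-> s1 -b-> s4 -a-> s3
First repeat at step 6: s3 was already visited.

So i = 1, j = 6, giving x = w[0:1] = b, y = w[1:6] = abbaa, z = w[6:9] = bba.
Check: |xy| = 6 ≤ 6 and |y| = 5 ≥ 1. Reading y takes M from s3 back to s3, so every xyⁱz is accepted.

abbaa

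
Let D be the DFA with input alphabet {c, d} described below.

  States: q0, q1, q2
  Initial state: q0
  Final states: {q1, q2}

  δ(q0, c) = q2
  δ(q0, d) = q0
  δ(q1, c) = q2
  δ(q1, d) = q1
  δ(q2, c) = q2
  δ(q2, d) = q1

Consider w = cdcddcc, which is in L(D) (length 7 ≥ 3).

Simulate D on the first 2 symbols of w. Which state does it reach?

q1

Run of D on the first 2 characters of w = c d:
  step 0: q0  (start)
  step 1: q2  (read c: q0→q2)
  step 2: q1  (read d: q2→q1)

After reading 2 characters, D is in state q1.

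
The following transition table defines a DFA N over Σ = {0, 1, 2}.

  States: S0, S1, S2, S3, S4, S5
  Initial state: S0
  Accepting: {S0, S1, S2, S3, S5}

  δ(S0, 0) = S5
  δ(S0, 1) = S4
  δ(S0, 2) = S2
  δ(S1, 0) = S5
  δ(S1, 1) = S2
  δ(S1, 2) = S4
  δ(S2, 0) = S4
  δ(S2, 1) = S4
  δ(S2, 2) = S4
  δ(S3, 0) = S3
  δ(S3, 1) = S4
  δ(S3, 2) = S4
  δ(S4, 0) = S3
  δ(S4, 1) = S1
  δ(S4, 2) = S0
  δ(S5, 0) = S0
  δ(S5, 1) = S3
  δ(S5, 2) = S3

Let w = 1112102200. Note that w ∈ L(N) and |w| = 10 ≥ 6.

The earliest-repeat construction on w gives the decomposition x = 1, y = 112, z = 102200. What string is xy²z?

1112112102200

xy^2z = 1·112·112·102200 = 1112112102200.
Reading y = 112 takes N from S4 back to S4, so after x·y·y the machine is still in S4, and z then leads to the accepting state S3. Hence 1112112102200 ∈ L(N).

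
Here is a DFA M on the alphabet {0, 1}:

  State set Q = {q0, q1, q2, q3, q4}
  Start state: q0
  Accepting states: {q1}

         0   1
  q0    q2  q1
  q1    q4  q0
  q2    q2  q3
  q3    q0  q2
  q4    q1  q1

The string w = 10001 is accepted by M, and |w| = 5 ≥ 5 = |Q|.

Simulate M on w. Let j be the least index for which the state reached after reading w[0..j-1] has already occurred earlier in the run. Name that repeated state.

q1

State sequence: q0 -1-> q1 -0-> q4 -0-> q1 -0-> q4 -1-> q1
First repeat at step 3: q1 was already visited.

The earliest repeat is at step j = 3: M is in q1, which it already visited at step i = 1.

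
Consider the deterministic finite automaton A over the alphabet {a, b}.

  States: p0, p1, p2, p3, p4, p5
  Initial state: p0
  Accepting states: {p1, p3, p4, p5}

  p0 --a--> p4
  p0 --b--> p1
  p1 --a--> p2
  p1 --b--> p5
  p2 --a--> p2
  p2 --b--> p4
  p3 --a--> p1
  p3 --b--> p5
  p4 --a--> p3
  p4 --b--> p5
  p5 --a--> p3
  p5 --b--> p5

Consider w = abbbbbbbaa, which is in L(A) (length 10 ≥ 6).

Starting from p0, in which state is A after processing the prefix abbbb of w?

p5

Run of A on the first 5 characters of w = a b b b b:
  step 0: p0  (start)
  step 1: p4  (read a: p0→p4)
  step 2: p5  (read b: p4→p5)
  step 3: p5  (read b: p5→p5)
  step 4: p5  (read b: p5→p5)
  step 5: p5  (read b: p5→p5)

After reading 5 characters, A is in state p5.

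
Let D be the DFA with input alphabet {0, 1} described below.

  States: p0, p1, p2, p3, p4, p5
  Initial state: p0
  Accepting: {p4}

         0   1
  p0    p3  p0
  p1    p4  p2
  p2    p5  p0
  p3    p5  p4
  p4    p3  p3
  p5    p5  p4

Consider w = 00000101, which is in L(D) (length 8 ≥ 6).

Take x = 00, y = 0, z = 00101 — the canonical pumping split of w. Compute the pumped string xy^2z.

000000101

xy^2z = 00·0·0·00101 = 000000101.
Reading y = 0 takes D from p5 back to p5, so after x·y·y the machine is still in p5, and z then leads to the accepting state p4. Hence 000000101 ∈ L(D).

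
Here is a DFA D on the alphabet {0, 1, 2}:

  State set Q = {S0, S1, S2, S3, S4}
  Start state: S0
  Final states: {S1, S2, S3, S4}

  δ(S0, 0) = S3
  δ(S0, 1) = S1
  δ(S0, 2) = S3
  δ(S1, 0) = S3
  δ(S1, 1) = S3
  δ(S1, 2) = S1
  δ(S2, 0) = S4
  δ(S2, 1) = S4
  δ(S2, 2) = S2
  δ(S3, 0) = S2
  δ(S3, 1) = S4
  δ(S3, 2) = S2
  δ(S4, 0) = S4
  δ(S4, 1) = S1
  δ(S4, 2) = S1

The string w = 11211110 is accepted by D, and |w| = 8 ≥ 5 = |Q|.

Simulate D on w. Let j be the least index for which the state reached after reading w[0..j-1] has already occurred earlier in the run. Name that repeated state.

Run of D on w = 1 1 2 1 1 1 1 0:
  step 0: S0  (start)
  step 1: S1  (read 1: S0→S1)
  step 2: S3  (read 1: S1→S3)
  step 3: S2  (read 2: S3→S2)
  step 4: S4  (read 1: S2→S4)
  step 5: S1  (read 1: S4→S1)   ← first repeat (S1 seen earlier)
  step 6: S3  (read 1: S1→S3)
  step 7: S4  (read 1: S3→S4)
  step 8: S4  (read 0: S4→S4)

The earliest repeat is at step j = 5: D is in S1, which it already visited at step i = 1.
Since D has 5 states, any run of length ≥ 5 visits 5+1 states, so by pigeonhole some state repeats within the first 5 steps — that repeat gives the pumpable loop.

S1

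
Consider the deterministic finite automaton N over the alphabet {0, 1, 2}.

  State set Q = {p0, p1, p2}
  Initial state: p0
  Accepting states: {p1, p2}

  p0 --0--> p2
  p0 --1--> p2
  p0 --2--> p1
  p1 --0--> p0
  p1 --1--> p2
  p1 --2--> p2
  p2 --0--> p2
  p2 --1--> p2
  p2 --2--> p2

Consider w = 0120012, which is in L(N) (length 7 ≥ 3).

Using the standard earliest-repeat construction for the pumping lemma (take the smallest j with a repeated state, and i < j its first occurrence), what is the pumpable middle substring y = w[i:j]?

Run of N on w = 0 1 2 0 0 1 2:
  step 0: p0  (start)
  step 1: p2  (read 0: p0→p2)
  step 2: p2  (read 1: p2→p2)   ← first repeat (p2 seen earlier)
  step 3: p2  (read 2: p2→p2)
  step 4: p2  (read 0: p2→p2)
  step 5: p2  (read 0: p2→p2)
  step 6: p2  (read 1: p2→p2)
  step 7: p2  (read 2: p2→p2)

So i = 1, j = 2, giving x = w[0:1] = 0, y = w[1:2] = 1, z = w[2:7] = 20012.
Check: |xy| = 2 ≤ 3 and |y| = 1 ≥ 1. Reading y takes N from p2 back to p2, so every xyⁱz is accepted.

1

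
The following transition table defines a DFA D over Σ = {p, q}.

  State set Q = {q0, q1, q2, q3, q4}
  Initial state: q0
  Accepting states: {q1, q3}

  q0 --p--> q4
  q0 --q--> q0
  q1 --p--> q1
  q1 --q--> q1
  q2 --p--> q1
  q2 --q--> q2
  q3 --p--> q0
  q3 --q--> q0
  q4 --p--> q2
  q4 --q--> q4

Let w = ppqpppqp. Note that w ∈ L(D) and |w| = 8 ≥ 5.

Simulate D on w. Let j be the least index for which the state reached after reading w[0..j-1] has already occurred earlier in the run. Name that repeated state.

q2

State sequence: q0 -p-> q4 -p-> q2 -q-> q2 -p-> q1 -p-> q1 -p-> q1 -q-> q1 -p-> q1
First repeat at step 3: q2 was already visited.

The earliest repeat is at step j = 3: D is in q2, which it already visited at step i = 2.
Pumping length from the standard proof: p = 5 (the number of states). The repeated state found above gives |xy| = j ≤ 5 and |y| = j − i ≥ 1.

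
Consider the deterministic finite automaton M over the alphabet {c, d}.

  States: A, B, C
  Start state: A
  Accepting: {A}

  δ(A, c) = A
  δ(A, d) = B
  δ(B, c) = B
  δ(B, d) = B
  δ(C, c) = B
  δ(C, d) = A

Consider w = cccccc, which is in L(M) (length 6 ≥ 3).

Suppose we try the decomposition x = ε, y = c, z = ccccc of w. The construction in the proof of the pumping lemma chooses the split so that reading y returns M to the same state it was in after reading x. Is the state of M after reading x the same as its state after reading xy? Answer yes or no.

yes

State sequence: A -c-> A

After x (step 0): A. After xy (step 1): A.
They match, so y = c drives M around a cycle from A back to itself; pumping y any number of times keeps M in A before reading z, and xyⁱz ∈ L(M) for every i ≥ 0.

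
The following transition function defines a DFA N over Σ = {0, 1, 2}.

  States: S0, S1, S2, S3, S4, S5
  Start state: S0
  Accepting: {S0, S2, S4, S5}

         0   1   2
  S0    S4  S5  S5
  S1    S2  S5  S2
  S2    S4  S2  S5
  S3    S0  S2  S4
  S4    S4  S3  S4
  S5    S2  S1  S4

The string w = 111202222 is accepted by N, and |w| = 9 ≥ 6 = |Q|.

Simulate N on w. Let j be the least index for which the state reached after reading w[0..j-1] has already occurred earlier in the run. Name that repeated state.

S5

State sequence: S0 -1-> S5 -1-> S1 -1-> S5 -2-> S4 -0-> S4 -2-> S4 -2-> S4 -2-> S4 -2-> S4
First repeat at step 3: S5 was already visited.

The earliest repeat is at step j = 3: N is in S5, which it already visited at step i = 1.
The DFA has 6 states, so the proof of the pumping lemma guarantees a repeated state among the first 6+1 visited; the segment between the two visits is the pumpable y.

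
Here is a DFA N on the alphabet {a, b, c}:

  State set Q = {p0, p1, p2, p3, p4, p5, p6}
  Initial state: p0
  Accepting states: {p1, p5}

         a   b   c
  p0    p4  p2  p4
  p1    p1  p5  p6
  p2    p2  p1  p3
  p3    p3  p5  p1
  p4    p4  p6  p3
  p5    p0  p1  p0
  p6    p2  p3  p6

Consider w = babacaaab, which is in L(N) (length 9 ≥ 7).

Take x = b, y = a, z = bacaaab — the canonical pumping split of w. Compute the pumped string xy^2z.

baabacaaab

xy^2z = b·a·a·bacaaab = baabacaaab.
Reading y = a takes N from p2 back to p2, so after x·y·y the machine is still in p2, and z then leads to the accepting state p1. Hence baabacaaab ∈ L(N).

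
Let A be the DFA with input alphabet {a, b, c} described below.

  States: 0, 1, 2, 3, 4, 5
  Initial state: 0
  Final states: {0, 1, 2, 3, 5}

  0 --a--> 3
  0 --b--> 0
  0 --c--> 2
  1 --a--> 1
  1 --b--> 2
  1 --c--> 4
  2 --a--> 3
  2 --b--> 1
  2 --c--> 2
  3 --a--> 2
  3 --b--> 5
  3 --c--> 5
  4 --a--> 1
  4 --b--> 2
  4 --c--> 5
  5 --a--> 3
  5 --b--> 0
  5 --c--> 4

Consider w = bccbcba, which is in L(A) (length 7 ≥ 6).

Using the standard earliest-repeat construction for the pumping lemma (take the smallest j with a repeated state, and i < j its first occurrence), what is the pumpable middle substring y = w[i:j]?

b

Run of A on w = b c c b c b a:
  step 0: 0  (start)
  step 1: 0  (read b: 0→0)   ← first repeat (0 seen earlier)
  step 2: 2  (read c: 0→2)
  step 3: 2  (read c: 2→2)
  step 4: 1  (read b: 2→1)
  step 5: 4  (read c: 1→4)
  step 6: 2  (read b: 4→2)
  step 7: 3  (read a: 2→3)

So i = 0, j = 1, giving x = w[0:0] = ε, y = w[0:1] = b, z = w[1:7] = ccbcba.
Check: |xy| = 1 ≤ 6 and |y| = 1 ≥ 1. Reading y takes A from 0 back to 0, so every xyⁱz is accepted.
The DFA has 6 states, so the proof of the pumping lemma guarantees a repeated state among the first 6+1 visited; the segment between the two visits is the pumpable y.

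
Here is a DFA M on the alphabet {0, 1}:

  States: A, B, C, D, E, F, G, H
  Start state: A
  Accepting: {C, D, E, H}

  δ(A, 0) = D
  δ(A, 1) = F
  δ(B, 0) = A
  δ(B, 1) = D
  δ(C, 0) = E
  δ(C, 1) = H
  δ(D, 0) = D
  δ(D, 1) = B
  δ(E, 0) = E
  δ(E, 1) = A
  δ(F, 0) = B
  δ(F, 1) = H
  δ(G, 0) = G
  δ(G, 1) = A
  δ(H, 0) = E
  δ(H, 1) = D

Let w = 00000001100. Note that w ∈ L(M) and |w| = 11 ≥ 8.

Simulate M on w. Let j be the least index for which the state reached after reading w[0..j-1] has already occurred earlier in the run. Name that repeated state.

D

State sequence: A -0-> D -0-> D -0-> D -0-> D -0-> D -0-> D -0-> D -1-> B -1-> D -0-> D -0-> D
First repeat at step 2: D was already visited.

The earliest repeat is at step j = 2: M is in D, which it already visited at step i = 1.
The DFA has 8 states, so the proof of the pumping lemma guarantees a repeated state among the first 8+1 visited; the segment between the two visits is the pumpable y.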